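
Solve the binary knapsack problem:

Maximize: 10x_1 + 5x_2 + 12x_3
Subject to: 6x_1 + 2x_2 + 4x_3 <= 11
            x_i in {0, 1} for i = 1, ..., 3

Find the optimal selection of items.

Items: item 1 (v=10, w=6), item 2 (v=5, w=2), item 3 (v=12, w=4)
Capacity: 11
Checking all 8 subsets (w = total weight, v = total value):
  {}: w = 0, v = 0
  {1}: w = 6, v = 10
  {2}: w = 2, v = 5
  {3}: w = 4, v = 12
  {1, 2}: w = 8, v = 15
  {1, 3}: w = 10, v = 22
  {2, 3}: w = 6, v = 17
  {1, 2, 3}: w = 12 > 11, infeasible
Best feasible subset: items [1, 3]
Total weight: 10 <= 11, total value: 22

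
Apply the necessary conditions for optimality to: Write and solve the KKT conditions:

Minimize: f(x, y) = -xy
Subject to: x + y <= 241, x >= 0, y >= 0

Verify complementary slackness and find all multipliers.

Problem: min -xy s.t. x + y <= 241 (multiplier lambda), x >= 0 (mu_x), y >= 0 (mu_y)
KKT stationarity: -y + lambda - mu_x = 0, -x + lambda - mu_y = 0, with lambda, mu_x, mu_y >= 0
Complementary slackness: lambda*(x + y - 241) = 0, mu_x*x = 0, mu_y*y = 0
If lambda = 0: y = -mu_x <= 0 and x = -mu_y <= 0 force x = y = 0 with f = 0; but x = y = 241/2 is feasible with f = -58081/4 < 0, so this is not the minimum. Hence lambda > 0 and x + y = 241.
Try x > 0, y > 0 (so mu_x = mu_y = 0): y = lambda, x = lambda => x = y = lambda
x + y = 241 => 2*lambda = 241 => lambda = 241/2
x* = y* = 241/2 > 0, consistent with mu_x = mu_y = 0.
(Any feasible point with x = 0 or y = 0 has f = 0 > -58081/4, so the minimum is not on those boundaries.)
min(-xy) = -58081/4 (i.e. max xy = 58081/4)
Multipliers: lambda = 241/2, mu_x = 0, mu_y = 0
Complementary slackness: lambda*(x + y - 241) = 241/2*(241/2 + 241/2 - 241) = 0, mu_x*x = 0*241/2 = 0, mu_y*y = 0*241/2 = 0. Satisfied.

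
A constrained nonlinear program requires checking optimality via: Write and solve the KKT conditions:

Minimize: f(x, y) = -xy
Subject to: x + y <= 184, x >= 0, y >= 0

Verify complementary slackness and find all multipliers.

Problem: min -xy s.t. x + y <= 184 (multiplier lambda), x >= 0 (mu_x), y >= 0 (mu_y)
KKT stationarity: -y + lambda - mu_x = 0, -x + lambda - mu_y = 0, with lambda, mu_x, mu_y >= 0
Complementary slackness: lambda*(x + y - 184) = 0, mu_x*x = 0, mu_y*y = 0
If lambda = 0: y = -mu_x <= 0 and x = -mu_y <= 0 force x = y = 0 with f = 0; but x = y = 92 is feasible with f = -8464 < 0, so this is not the minimum. Hence lambda > 0 and x + y = 184.
Try x > 0, y > 0 (so mu_x = mu_y = 0): y = lambda, x = lambda => x = y = lambda
x + y = 184 => 2*lambda = 184 => lambda = 92
x* = y* = 92 > 0, consistent with mu_x = mu_y = 0.
(Any feasible point with x = 0 or y = 0 has f = 0 > -8464, so the minimum is not on those boundaries.)
min(-xy) = -8464 (i.e. max xy = 8464)
Multipliers: lambda = 92, mu_x = 0, mu_y = 0
Complementary slackness: lambda*(x + y - 184) = 92*(92 + 92 - 184) = 0, mu_x*x = 0*92 = 0, mu_y*y = 0*92 = 0. Satisfied.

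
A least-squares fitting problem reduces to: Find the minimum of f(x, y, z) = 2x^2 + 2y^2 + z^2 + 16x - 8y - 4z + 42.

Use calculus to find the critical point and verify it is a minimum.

f(x,y,z) = 2x^2 + 2y^2 + z^2 + 16x - 8y - 4z + 42
df/dx = 4x + (16) = 0 => x = -4
df/dy = 4y + (-8) = 0 => y = 2
df/dz = 2z + (-4) = 0 => z = 2
f(-4,2,2) = 2*(-4)^2 + 2*(2)^2 + 1*(2)^2 + 16*(-4) + -8*(2) + -4*(2) + 42 = -2
Hessian is diagonal with entries 4, 4, 2 > 0, confirmed minimum.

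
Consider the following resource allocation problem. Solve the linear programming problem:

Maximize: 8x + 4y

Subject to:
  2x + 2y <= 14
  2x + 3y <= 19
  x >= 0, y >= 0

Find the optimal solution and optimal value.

Feasible vertices: (0, 0), (0, 19/3), (2, 5), (7, 0)
Objective 8x + 4y at each:
  (0, 0): 0
  (0, 19/3): 76/3
  (2, 5): 36
  (7, 0): 56
Maximum is 56 at (7, 0).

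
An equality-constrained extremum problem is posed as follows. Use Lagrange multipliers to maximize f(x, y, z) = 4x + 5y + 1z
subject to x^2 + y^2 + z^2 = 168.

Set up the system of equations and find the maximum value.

Lagrange conditions: 4 = 2*lambda*x, 5 = 2*lambda*y, 1 = 2*lambda*z
So x:4 = y:5 = z:1, i.e. x = 4t, y = 5t, z = 1t
Constraint: t^2*(4^2 + 5^2 + 1^2) = 168
  t^2 * 42 = 168  =>  t = sqrt(4)
Maximum = 4*4t + 5*5t + 1*1t = 42*sqrt(4) = 84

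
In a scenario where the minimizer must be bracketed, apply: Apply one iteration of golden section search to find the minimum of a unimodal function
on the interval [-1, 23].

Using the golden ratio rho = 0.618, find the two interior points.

Golden section search on [-1, 23].
Golden ratio rho = 0.618 (approx).
Interior points:
  x_1 = -1 + (1-0.618)*24 = 8.1680
  x_2 = -1 + 0.618*24 = 13.8320
Compare f(x_1) and f(x_2) to determine which subinterval to keep.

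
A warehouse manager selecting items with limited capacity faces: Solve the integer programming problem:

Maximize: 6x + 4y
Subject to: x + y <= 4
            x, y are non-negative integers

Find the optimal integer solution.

Objective: 6x + 4y, constraint: x + y <= 4
Coefficient of x is 6 >= coefficient of y is 4, so allocate the entire budget to x.
Optimal: x = 4, y = 0, value = 24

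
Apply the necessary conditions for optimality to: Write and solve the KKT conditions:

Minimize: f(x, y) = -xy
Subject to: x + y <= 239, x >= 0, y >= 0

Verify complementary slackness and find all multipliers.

Problem: min -xy s.t. x + y <= 239 (multiplier lambda), x >= 0 (mu_x), y >= 0 (mu_y)
KKT stationarity: -y + lambda - mu_x = 0, -x + lambda - mu_y = 0, with lambda, mu_x, mu_y >= 0
Complementary slackness: lambda*(x + y - 239) = 0, mu_x*x = 0, mu_y*y = 0
If lambda = 0: y = -mu_x <= 0 and x = -mu_y <= 0 force x = y = 0 with f = 0; but x = y = 239/2 is feasible with f = -57121/4 < 0, so this is not the minimum. Hence lambda > 0 and x + y = 239.
Try x > 0, y > 0 (so mu_x = mu_y = 0): y = lambda, x = lambda => x = y = lambda
x + y = 239 => 2*lambda = 239 => lambda = 239/2
x* = y* = 239/2 > 0, consistent with mu_x = mu_y = 0.
(Any feasible point with x = 0 or y = 0 has f = 0 > -57121/4, so the minimum is not on those boundaries.)
min(-xy) = -57121/4 (i.e. max xy = 57121/4)
Multipliers: lambda = 239/2, mu_x = 0, mu_y = 0
Complementary slackness: lambda*(x + y - 239) = 239/2*(239/2 + 239/2 - 239) = 0, mu_x*x = 0*239/2 = 0, mu_y*y = 0*239/2 = 0. Satisfied.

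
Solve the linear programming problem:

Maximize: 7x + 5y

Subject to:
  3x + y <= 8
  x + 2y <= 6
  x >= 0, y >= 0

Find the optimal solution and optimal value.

Feasible vertices: (0, 0), (0, 3), (2, 2), (8/3, 0)
Objective 7x + 5y at each:
  (0, 0): 0
  (0, 3): 15
  (2, 2): 24
  (8/3, 0): 56/3
Maximum is 24 at (2, 2).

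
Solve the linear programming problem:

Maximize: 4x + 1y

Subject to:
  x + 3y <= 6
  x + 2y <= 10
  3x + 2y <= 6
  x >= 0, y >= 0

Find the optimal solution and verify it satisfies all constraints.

Feasible vertices: (0, 0), (0, 2), (6/7, 12/7), (2, 0)
Objective 4x + 1y at each vertex:
  (0, 0): 0
  (0, 2): 2
  (6/7, 12/7): 36/7
  (2, 0): 8
Maximum is 8 at (2, 0).
Verify constraints at (x, y) = (2, 0):
  1*2 + 3*0 = 2 <= 6
  1*2 + 2*0 = 2 <= 10
  3*2 + 2*0 = 6 <= 6 (active)
  x = 2 >= 0, y = 0 >= 0. All constraints satisfied.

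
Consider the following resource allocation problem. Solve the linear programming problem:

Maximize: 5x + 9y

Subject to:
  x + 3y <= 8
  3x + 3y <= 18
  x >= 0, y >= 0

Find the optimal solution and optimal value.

Feasible vertices: (0, 0), (0, 8/3), (5, 1), (6, 0)
Objective 5x + 9y at each:
  (0, 0): 0
  (0, 8/3): 24
  (5, 1): 34
  (6, 0): 30
Maximum is 34 at (5, 1).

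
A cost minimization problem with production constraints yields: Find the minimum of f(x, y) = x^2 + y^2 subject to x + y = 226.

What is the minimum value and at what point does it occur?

Substitute y = 226 - x into f(x,y) = x^2 + y^2:
g(x) = x^2 + (226 - x)^2 = 2x^2 - 452x + 51076
g'(x) = 4x - 452 = 0  =>  x = 113
y = 226 - 113 = 113
Minimum value = 113^2 + 113^2 = 25538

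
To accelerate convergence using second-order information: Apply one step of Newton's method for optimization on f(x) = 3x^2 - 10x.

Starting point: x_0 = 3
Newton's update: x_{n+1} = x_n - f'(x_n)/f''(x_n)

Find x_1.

f(x) = 3x^2 - 10x
f'(x) = 6x + (-10), f''(x) = 6
Newton step: x_1 = x_0 - f'(x_0)/f''(x_0)
f'(3) = 8
x_1 = 3 - 8/6 = 5/3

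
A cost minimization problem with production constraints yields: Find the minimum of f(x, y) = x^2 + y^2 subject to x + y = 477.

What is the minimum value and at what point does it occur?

Substitute y = 477 - x into f(x,y) = x^2 + y^2:
g(x) = x^2 + (477 - x)^2 = 2x^2 - 954x + 227529
g'(x) = 4x - 954 = 0  =>  x = 477/2
y = 477 - 477/2 = 477/2
Minimum value = (477/2)^2 + (477/2)^2 = 227529/2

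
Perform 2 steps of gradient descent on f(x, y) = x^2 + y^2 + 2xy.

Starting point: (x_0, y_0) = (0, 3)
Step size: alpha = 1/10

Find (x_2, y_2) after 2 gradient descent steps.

f(x,y) = x^2 + y^2 + 2xy
grad_x = 2x + 2y, grad_y = 2y + 2x
Step 1: grad = (6, 6), (-3/5, 12/5)
Step 2: grad = (18/5, 18/5), (-24/25, 51/25)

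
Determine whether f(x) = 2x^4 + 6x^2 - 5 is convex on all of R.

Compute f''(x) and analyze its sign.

f(x) = 2x^4 + 6x^2 - 5
f'(x) = 8x^3 + 12x
f''(x) = 24x^2 + 12
f''(x) = 24x^2 + 12 >= 12 > 0 for all x
Therefore, f is convex on R.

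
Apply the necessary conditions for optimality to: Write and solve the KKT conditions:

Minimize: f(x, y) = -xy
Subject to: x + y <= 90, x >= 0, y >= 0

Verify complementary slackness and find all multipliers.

Problem: min -xy s.t. x + y <= 90 (multiplier lambda), x >= 0 (mu_x), y >= 0 (mu_y)
KKT stationarity: -y + lambda - mu_x = 0, -x + lambda - mu_y = 0, with lambda, mu_x, mu_y >= 0
Complementary slackness: lambda*(x + y - 90) = 0, mu_x*x = 0, mu_y*y = 0
If lambda = 0: y = -mu_x <= 0 and x = -mu_y <= 0 force x = y = 0 with f = 0; but x = y = 45 is feasible with f = -2025 < 0, so this is not the minimum. Hence lambda > 0 and x + y = 90.
Try x > 0, y > 0 (so mu_x = mu_y = 0): y = lambda, x = lambda => x = y = lambda
x + y = 90 => 2*lambda = 90 => lambda = 45
x* = y* = 45 > 0, consistent with mu_x = mu_y = 0.
(Any feasible point with x = 0 or y = 0 has f = 0 > -2025, so the minimum is not on those boundaries.)
min(-xy) = -2025 (i.e. max xy = 2025)
Multipliers: lambda = 45, mu_x = 0, mu_y = 0
Complementary slackness: lambda*(x + y - 90) = 45*(45 + 45 - 90) = 0, mu_x*x = 0*45 = 0, mu_y*y = 0*45 = 0. Satisfied.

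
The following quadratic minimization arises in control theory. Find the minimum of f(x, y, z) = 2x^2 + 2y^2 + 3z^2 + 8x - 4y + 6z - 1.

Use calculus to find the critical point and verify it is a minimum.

f(x,y,z) = 2x^2 + 2y^2 + 3z^2 + 8x - 4y + 6z - 1
df/dx = 4x + (8) = 0 => x = -2
df/dy = 4y + (-4) = 0 => y = 1
df/dz = 6z + (6) = 0 => z = -1
f(-2,1,-1) = 2*(-2)^2 + 2*(1)^2 + 3*(-1)^2 + 8*(-2) + -4*(1) + 6*(-1) + -1 = -14
Hessian is diagonal with entries 4, 4, 6 > 0, confirmed minimum.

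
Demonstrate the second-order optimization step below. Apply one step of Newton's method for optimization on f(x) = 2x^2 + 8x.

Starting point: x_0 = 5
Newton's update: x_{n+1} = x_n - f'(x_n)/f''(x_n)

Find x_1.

f(x) = 2x^2 + 8x
f'(x) = 4x + (8), f''(x) = 4
Newton step: x_1 = x_0 - f'(x_0)/f''(x_0)
f'(5) = 28
x_1 = 5 - 28/4 = -2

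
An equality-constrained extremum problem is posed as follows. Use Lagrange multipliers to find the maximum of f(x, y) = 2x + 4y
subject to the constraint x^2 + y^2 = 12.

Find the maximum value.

Set up Lagrange conditions: grad f = lambda * grad g
  2 = 2*lambda*x
  4 = 2*lambda*y
From these: x/y = 2/4, so x = 2t, y = 4t for some t.
Substitute into constraint: (2t)^2 + (4t)^2 = 12
  t^2 * 20 = 12
  t = sqrt(12/20)
Maximum = 2*x + 4*y = (2^2 + 4^2)*t = 20 * sqrt(12/20) = sqrt(240)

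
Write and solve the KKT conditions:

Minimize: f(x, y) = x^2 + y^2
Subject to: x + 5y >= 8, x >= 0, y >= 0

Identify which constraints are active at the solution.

KKT conditions for min x^2 + y^2 s.t. 1x + 5y >= 8, x >= 0, y >= 0:
Stationarity: 2x = mu*1 + mu_x, 2y = mu*5 + mu_y, with mu, mu_x, mu_y >= 0
Complementary slackness: mu*(x + 5y - 8) = 0, mu_x*x = 0, mu_y*y = 0
(0, 0) is infeasible (1*0 + 5*0 < 8), so if mu = 0 stationarity would force x = mu_x/2 >= 0, y = mu_y/2 >= 0 with mu_x*x = mu_y*y = 0, i.e. x = y = 0: contradiction. Hence mu > 0 and x + 5y = 8 is active.
Try x > 0, y > 0 (so mu_x = mu_y = 0): x = 1*mu/2, y = 5*mu/2
Substitute: 1*(1*mu/2) + 5*(5*mu/2) = 8
  mu*26/2 = 8 => mu = 8/13
x* = 4/13 > 0, y* = 20/13 > 0, consistent with mu_x = mu_y = 0.
f is convex and the constraints are linear, so this KKT point is the global minimum.
f* = 32/13
Active constraints: x + 5y >= 8 (holds with equality, mu = 8/13 > 0); x >= 0 and y >= 0 are inactive (mu_x = mu_y = 0).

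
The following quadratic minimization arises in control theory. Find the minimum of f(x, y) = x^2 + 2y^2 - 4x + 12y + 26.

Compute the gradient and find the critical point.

f(x,y) = x^2 + 2y^2 - 4x + 12y + 26
df/dx = 2x + (-4) = 0  =>  x = 2
df/dy = 4y + (12) = 0  =>  y = -3
f(2, -3) = 1*(2)^2 + 2*(-3)^2 + -4*(2) + 12*(-3) + 26 = 4
Hessian is diagonal with entries 2, 4 > 0, so this is a minimum.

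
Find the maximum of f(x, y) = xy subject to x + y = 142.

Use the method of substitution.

Substitute y = 142 - x into f(x,y) = xy:
g(x) = x(142 - x) = 142x - x^2
g'(x) = 142 - 2x = 0  =>  x = 71
y = 142 - 71 = 71
Maximum value = 71 * 71 = 5041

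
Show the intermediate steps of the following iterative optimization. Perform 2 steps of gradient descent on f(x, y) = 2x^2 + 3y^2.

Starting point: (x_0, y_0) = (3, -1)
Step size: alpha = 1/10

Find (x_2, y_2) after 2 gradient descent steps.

f(x,y) = 2x^2 + 3y^2
grad_x = 4x + 0y, grad_y = 6y + 0x
Step 1: grad = (12, -6), (9/5, -2/5)
Step 2: grad = (36/5, -12/5), (27/25, -4/25)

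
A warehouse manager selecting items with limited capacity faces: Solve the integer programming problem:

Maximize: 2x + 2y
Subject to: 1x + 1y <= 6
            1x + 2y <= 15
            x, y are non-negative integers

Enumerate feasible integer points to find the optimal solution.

Constraint 1: 1x + 1y <= 6
Constraint 2: 1x + 2y <= 15
Feasible x range (need y >= 0): 0 <= x <= min(6/1, 15/1) => x in {0, ..., 6}.
Enumerate feasible integer points row by row (the coefficient of y is 2 > 0, so for each x the largest feasible y gives the best value):
  x = 0: y <= min((6 - 1*0)/1, (15 - 1*0)/2) => y in {0, ..., 6}; best 2*0 + 2*6 = 12
  x = 1: y <= min((6 - 1*1)/1, (15 - 1*1)/2) => y in {0, ..., 5}; best 2*1 + 2*5 = 12
  x = 2: y <= min((6 - 1*2)/1, (15 - 1*2)/2) => y in {0, ..., 4}; best 2*2 + 2*4 = 12
  x = 3: y <= min((6 - 1*3)/1, (15 - 1*3)/2) => y in {0, ..., 3}; best 2*3 + 2*3 = 12
  x = 4: y <= min((6 - 1*4)/1, (15 - 1*4)/2) => y in {0, ..., 2}; best 2*4 + 2*2 = 12
  x = 5: y <= min((6 - 1*5)/1, (15 - 1*5)/2) => y in {0, ..., 1}; best 2*5 + 2*1 = 12
  x = 6: y <= min((6 - 1*6)/1, (15 - 1*6)/2) => y in {0}; best 2*6 + 2*0 = 12
The maximum 2x + 2y = 12 is achieved at x = 0, y = 6.
(The same value 12 is also attained at (1, 5), (2, 4), (3, 3), (4, 2), (5, 1), (6, 0).)
Check: 1*0 + 1*6 = 6 <= 6 and 1*0 + 2*6 = 12 <= 15.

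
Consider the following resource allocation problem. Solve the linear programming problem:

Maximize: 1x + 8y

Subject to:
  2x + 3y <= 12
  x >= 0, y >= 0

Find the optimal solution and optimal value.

The feasible region has vertices at [(0, 0), (6, 0), (0, 4)].
Checking objective 1x + 8y at each vertex:
  (0, 0): 1*0 + 8*0 = 0
  (6, 0): 1*6 + 8*0 = 6
  (0, 4): 1*0 + 8*4 = 32
Maximum is 32 at (0, 4).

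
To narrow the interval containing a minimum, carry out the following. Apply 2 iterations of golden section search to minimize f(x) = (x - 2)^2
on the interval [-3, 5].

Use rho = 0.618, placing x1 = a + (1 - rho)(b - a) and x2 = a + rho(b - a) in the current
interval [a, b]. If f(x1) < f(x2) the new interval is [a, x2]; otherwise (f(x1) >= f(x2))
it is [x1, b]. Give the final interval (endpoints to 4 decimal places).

Golden section search for min of f(x) = (x - 2)^2 on [-3, 5].
Each step: x1 = a + (1 - rho)(b - a), x2 = a + rho(b - a); if f(x1) < f(x2) keep [a, x2], otherwise keep [x1, b].
Step 1: [-3.0000, 5.0000], x1=0.0560 (f=3.7791), x2=1.9440 (f=0.0031); f(x1) > f(x2) => keep [0.0560, 5.0000]
Step 2: [0.0560, 5.0000], x1=1.9446 (f=0.0031), x2=3.1114 (f=1.2352); f(x1) < f(x2) => keep [0.0560, 3.1114]
Final interval: [0.0560, 3.1114]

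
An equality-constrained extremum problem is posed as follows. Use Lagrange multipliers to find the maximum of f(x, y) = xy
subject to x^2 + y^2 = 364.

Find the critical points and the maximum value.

Lagrange conditions: y = 2*lambda*x and x = 2*lambda*y
If x = 0 then y = 0, violating the constraint, so x, y != 0.
Dividing: y/x = x/y => x^2 = y^2 => y = x or y = -x
Constraint: 2x^2 = 364 => x^2 = 182 => x = +/-sqrt(182)
Critical points: (sqrt(182), sqrt(182)), (-sqrt(182), -sqrt(182)), (sqrt(182), -sqrt(182)), (-sqrt(182), sqrt(182))
  y = x:  xy = x^2 = 182  at (sqrt(182), sqrt(182)) and (-sqrt(182), -sqrt(182))
  y = -x: xy = -x^2 = -182 at (sqrt(182), -sqrt(182)) and (-sqrt(182), sqrt(182))
Maximum xy = 182 at (sqrt(182), sqrt(182)) and (-sqrt(182), -sqrt(182))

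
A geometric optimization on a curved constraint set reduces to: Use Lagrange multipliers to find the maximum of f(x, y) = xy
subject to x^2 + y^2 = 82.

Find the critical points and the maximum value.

Lagrange conditions: y = 2*lambda*x and x = 2*lambda*y
If x = 0 then y = 0, violating the constraint, so x, y != 0.
Dividing: y/x = x/y => x^2 = y^2 => y = x or y = -x
Constraint: 2x^2 = 82 => x^2 = 41 => x = +/-sqrt(41)
Critical points: (sqrt(41), sqrt(41)), (-sqrt(41), -sqrt(41)), (sqrt(41), -sqrt(41)), (-sqrt(41), sqrt(41))
  y = x:  xy = x^2 = 41  at (sqrt(41), sqrt(41)) and (-sqrt(41), -sqrt(41))
  y = -x: xy = -x^2 = -41 at (sqrt(41), -sqrt(41)) and (-sqrt(41), sqrt(41))
Maximum xy = 41 at (sqrt(41), sqrt(41)) and (-sqrt(41), -sqrt(41))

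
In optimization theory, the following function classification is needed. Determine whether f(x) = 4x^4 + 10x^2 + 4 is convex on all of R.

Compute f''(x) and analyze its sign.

f(x) = 4x^4 + 10x^2 + 4
f'(x) = 16x^3 + 20x
f''(x) = 48x^2 + 20
f''(x) = 48x^2 + 20 >= 20 > 0 for all x
Therefore, f is convex on R.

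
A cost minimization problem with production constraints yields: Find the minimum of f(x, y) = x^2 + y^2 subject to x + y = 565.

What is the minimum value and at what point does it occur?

Substitute y = 565 - x into f(x,y) = x^2 + y^2:
g(x) = x^2 + (565 - x)^2 = 2x^2 - 1130x + 319225
g'(x) = 4x - 1130 = 0  =>  x = 565/2
y = 565 - 565/2 = 565/2
Minimum value = (565/2)^2 + (565/2)^2 = 319225/2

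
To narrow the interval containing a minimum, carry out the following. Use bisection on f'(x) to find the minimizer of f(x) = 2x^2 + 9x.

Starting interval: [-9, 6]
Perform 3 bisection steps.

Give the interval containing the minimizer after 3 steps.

Finding critical point of f(x) = 2x^2 + 9x using bisection on f'(x) = 4x + 9.
f'(x) = 0 when x = -9/4.
Starting interval: [-9, 6]
Step 1: mid = -3/2, f'(mid) = 3, new interval = [-9, -3/2]
Step 2: mid = -21/4, f'(mid) = -12, new interval = [-21/4, -3/2]
Step 3: mid = -27/8, f'(mid) = -9/2, new interval = [-27/8, -3/2]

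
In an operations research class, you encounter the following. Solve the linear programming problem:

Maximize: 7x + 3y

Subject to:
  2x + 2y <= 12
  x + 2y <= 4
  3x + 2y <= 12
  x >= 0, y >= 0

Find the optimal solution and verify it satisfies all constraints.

Feasible vertices: (0, 0), (0, 2), (4, 0)
Objective 7x + 3y at each vertex:
  (0, 0): 0
  (0, 2): 6
  (4, 0): 28
Maximum is 28 at (4, 0).
Verify constraints at (x, y) = (4, 0):
  2*4 + 2*0 = 8 <= 12
  1*4 + 2*0 = 4 <= 4 (active)
  3*4 + 2*0 = 12 <= 12 (active)
  x = 4 >= 0, y = 0 >= 0. All constraints satisfied.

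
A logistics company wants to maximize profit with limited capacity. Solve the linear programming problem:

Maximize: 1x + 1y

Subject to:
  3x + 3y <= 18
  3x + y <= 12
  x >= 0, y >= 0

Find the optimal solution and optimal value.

Feasible vertices: (0, 0), (0, 6), (3, 3), (4, 0)
Objective 1x + 1y at each:
  (0, 0): 0
  (0, 6): 6
  (3, 3): 6
  (4, 0): 4
Maximum is 6 at (0, 6).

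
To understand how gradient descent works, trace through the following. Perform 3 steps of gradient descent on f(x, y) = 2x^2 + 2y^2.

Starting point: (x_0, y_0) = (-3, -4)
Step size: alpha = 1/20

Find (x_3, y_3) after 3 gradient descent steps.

f(x,y) = 2x^2 + 2y^2
grad_x = 4x + 0y, grad_y = 4y + 0x
Step 1: grad = (-12, -16), (-12/5, -16/5)
Step 2: grad = (-48/5, -64/5), (-48/25, -64/25)
Step 3: grad = (-192/25, -256/25), (-192/125, -256/125)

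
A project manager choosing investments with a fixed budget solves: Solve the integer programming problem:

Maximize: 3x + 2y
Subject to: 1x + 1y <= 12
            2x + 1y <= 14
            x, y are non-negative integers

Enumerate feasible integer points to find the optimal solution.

Constraint 1: 1x + 1y <= 12
Constraint 2: 2x + 1y <= 14
Feasible x range (need y >= 0): 0 <= x <= min(12/1, 14/2) => x in {0, ..., 7}.
Enumerate feasible integer points row by row (the coefficient of y is 2 > 0, so for each x the largest feasible y gives the best value):
  x = 0: y <= min((12 - 1*0)/1, (14 - 2*0)/1) => y in {0, ..., 12}; best 3*0 + 2*12 = 24
  x = 1: y <= min((12 - 1*1)/1, (14 - 2*1)/1) => y in {0, ..., 11}; best 3*1 + 2*11 = 25
  x = 2: y <= min((12 - 1*2)/1, (14 - 2*2)/1) => y in {0, ..., 10}; best 3*2 + 2*10 = 26
  x = 3: y <= min((12 - 1*3)/1, (14 - 2*3)/1) => y in {0, ..., 8}; best 3*3 + 2*8 = 25
  x = 4: y <= min((12 - 1*4)/1, (14 - 2*4)/1) => y in {0, ..., 6}; best 3*4 + 2*6 = 24
  x = 5: y <= min((12 - 1*5)/1, (14 - 2*5)/1) => y in {0, ..., 4}; best 3*5 + 2*4 = 23
  x = 6: y <= min((12 - 1*6)/1, (14 - 2*6)/1) => y in {0, ..., 2}; best 3*6 + 2*2 = 22
  x = 7: y <= min((12 - 1*7)/1, (14 - 2*7)/1) => y in {0}; best 3*7 + 2*0 = 21
The maximum 3x + 2y = 26 is achieved at x = 2, y = 10.
Check: 1*2 + 1*10 = 12 <= 12 and 2*2 + 1*10 = 14 <= 14.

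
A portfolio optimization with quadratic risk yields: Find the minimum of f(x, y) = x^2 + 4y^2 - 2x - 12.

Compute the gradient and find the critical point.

f(x,y) = x^2 + 4y^2 - 2x - 12
df/dx = 2x + (-2) = 0  =>  x = 1
df/dy = 8y + (0) = 0  =>  y = 0
f(1, 0) = 1*(1)^2 + 4*(0)^2 + -2*(1) + -12 = -13
Hessian is diagonal with entries 2, 8 > 0, so this is a minimum.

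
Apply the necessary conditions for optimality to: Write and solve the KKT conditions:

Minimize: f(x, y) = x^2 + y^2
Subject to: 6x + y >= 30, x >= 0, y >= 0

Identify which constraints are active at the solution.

KKT conditions for min x^2 + y^2 s.t. 6x + 1y >= 30, x >= 0, y >= 0:
Stationarity: 2x = mu*6 + mu_x, 2y = mu*1 + mu_y, with mu, mu_x, mu_y >= 0
Complementary slackness: mu*(6x + y - 30) = 0, mu_x*x = 0, mu_y*y = 0
(0, 0) is infeasible (6*0 + 1*0 < 30), so if mu = 0 stationarity would force x = mu_x/2 >= 0, y = mu_y/2 >= 0 with mu_x*x = mu_y*y = 0, i.e. x = y = 0: contradiction. Hence mu > 0 and 6x + y = 30 is active.
Try x > 0, y > 0 (so mu_x = mu_y = 0): x = 6*mu/2, y = 1*mu/2
Substitute: 6*(6*mu/2) + 1*(1*mu/2) = 30
  mu*37/2 = 30 => mu = 60/37
x* = 180/37 > 0, y* = 30/37 > 0, consistent with mu_x = mu_y = 0.
f is convex and the constraints are linear, so this KKT point is the global minimum.
f* = 900/37
Active constraints: 6x + y >= 30 (holds with equality, mu = 60/37 > 0); x >= 0 and y >= 0 are inactive (mu_x = mu_y = 0).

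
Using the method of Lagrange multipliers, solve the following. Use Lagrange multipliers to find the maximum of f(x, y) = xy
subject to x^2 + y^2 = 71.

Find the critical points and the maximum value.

Lagrange conditions: y = 2*lambda*x and x = 2*lambda*y
If x = 0 then y = 0, violating the constraint, so x, y != 0.
Dividing: y/x = x/y => x^2 = y^2 => y = x or y = -x
Constraint: 2x^2 = 71 => x^2 = 71/2 => x = +/-sqrt(71/2)
Critical points: (sqrt(71/2), sqrt(71/2)), (-sqrt(71/2), -sqrt(71/2)), (sqrt(71/2), -sqrt(71/2)), (-sqrt(71/2), sqrt(71/2))
  y = x:  xy = x^2 = 71/2  at (sqrt(71/2), sqrt(71/2)) and (-sqrt(71/2), -sqrt(71/2))
  y = -x: xy = -x^2 = -71/2 at (sqrt(71/2), -sqrt(71/2)) and (-sqrt(71/2), sqrt(71/2))
Maximum xy = 71/2 at (sqrt(71/2), sqrt(71/2)) and (-sqrt(71/2), -sqrt(71/2))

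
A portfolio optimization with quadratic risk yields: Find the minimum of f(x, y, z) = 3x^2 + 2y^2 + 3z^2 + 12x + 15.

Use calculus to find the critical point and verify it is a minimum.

f(x,y,z) = 3x^2 + 2y^2 + 3z^2 + 12x + 15
df/dx = 6x + (12) = 0 => x = -2
df/dy = 4y + (0) = 0 => y = 0
df/dz = 6z + (0) = 0 => z = 0
f(-2,0,0) = 3*(-2)^2 + 2*(0)^2 + 3*(0)^2 + 12*(-2) + 15 = 3
Hessian is diagonal with entries 6, 4, 6 > 0, confirmed minimum.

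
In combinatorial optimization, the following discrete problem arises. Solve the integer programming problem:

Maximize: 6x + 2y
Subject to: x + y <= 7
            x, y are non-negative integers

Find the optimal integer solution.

Objective: 6x + 2y, constraint: x + y <= 7
Coefficient of x is 6 >= coefficient of y is 2, so allocate the entire budget to x.
Optimal: x = 7, y = 0, value = 42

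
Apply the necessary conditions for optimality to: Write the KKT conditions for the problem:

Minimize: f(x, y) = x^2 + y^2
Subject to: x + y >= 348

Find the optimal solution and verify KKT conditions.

KKT conditions for min x^2 + y^2 s.t. x + y >= 348:
Stationarity: 2x = mu, 2y = mu
So x = y = mu/2.
Complementary slackness: mu*(x + y - 348) = 0
Primal feasibility: x + y >= 348; dual feasibility: mu >= 0
If mu = 0 then x = y = 0, but 0 + 0 < 348 is infeasible, so the constraint is active.
Constraint active: x + y = 2*(mu/2) = 348 => mu = 348
x = y = 174, f = 60552
Verify: stationarity 2*174 = 348 = mu; primal 174 + 174 = 348 >= 348; dual mu = 348 >= 0; complementary slackness 348*(348 - 348) = 0. All KKT conditions hold.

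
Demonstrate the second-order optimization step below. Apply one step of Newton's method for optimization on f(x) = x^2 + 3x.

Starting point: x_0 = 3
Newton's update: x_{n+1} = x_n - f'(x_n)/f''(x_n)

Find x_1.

f(x) = x^2 + 3x
f'(x) = 2x + (3), f''(x) = 2
Newton step: x_1 = x_0 - f'(x_0)/f''(x_0)
f'(3) = 9
x_1 = 3 - 9/2 = -3/2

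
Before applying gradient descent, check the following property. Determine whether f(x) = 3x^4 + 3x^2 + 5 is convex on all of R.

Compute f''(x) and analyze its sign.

f(x) = 3x^4 + 3x^2 + 5
f'(x) = 12x^3 + 6x
f''(x) = 36x^2 + 6
f''(x) = 36x^2 + 6 >= 6 > 0 for all x
Therefore, f is convex on R.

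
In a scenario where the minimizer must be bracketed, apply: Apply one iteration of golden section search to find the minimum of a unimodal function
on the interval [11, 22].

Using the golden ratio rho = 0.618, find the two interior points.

Golden section search on [11, 22].
Golden ratio rho = 0.618 (approx).
Interior points:
  x_1 = 11 + (1-0.618)*11 = 15.2020
  x_2 = 11 + 0.618*11 = 17.7980
Compare f(x_1) and f(x_2) to determine which subinterval to keep.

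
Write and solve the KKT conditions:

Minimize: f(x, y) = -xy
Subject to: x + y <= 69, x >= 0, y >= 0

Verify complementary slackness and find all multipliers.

Problem: min -xy s.t. x + y <= 69 (multiplier lambda), x >= 0 (mu_x), y >= 0 (mu_y)
KKT stationarity: -y + lambda - mu_x = 0, -x + lambda - mu_y = 0, with lambda, mu_x, mu_y >= 0
Complementary slackness: lambda*(x + y - 69) = 0, mu_x*x = 0, mu_y*y = 0
If lambda = 0: y = -mu_x <= 0 and x = -mu_y <= 0 force x = y = 0 with f = 0; but x = y = 69/2 is feasible with f = -4761/4 < 0, so this is not the minimum. Hence lambda > 0 and x + y = 69.
Try x > 0, y > 0 (so mu_x = mu_y = 0): y = lambda, x = lambda => x = y = lambda
x + y = 69 => 2*lambda = 69 => lambda = 69/2
x* = y* = 69/2 > 0, consistent with mu_x = mu_y = 0.
(Any feasible point with x = 0 or y = 0 has f = 0 > -4761/4, so the minimum is not on those boundaries.)
min(-xy) = -4761/4 (i.e. max xy = 4761/4)
Multipliers: lambda = 69/2, mu_x = 0, mu_y = 0
Complementary slackness: lambda*(x + y - 69) = 69/2*(69/2 + 69/2 - 69) = 0, mu_x*x = 0*69/2 = 0, mu_y*y = 0*69/2 = 0. Satisfied.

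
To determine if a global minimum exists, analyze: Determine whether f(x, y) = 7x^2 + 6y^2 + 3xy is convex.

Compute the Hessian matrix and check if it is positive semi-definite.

f(x,y) = 7x^2 + 6y^2 + 3xy
Hessian H = [[14, 3], [3, 12]]
trace(H) = 26, det(H) = 159
Eigenvalues: (26 +/- sqrt(40)) / 2 = 16.16, 9.838
Since both eigenvalues > 0, f is convex.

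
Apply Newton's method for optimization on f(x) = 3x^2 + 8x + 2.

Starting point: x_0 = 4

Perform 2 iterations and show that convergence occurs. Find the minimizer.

f(x) = 3x^2 + 8x + 2, f'(x) = 6x + (8), f''(x) = 6
Step 1: f'(4) = 32, x_1 = 4 - 32/6 = -4/3
Step 2: f'(-4/3) = 0, x_2 = -4/3 (converged)
Newton's method converges in 1 step for quadratics.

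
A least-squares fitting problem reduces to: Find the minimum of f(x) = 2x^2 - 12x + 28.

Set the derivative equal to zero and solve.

f(x) = 2x^2 - 12x + 28
f'(x) = 4x + (-12) = 0
x = 12/4 = 3
f(3) = 10
Since f''(x) = 4 > 0, this is a minimum.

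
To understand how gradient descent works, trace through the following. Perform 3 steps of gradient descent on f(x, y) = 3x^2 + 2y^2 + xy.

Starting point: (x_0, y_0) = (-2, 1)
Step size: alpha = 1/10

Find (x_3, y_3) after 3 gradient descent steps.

f(x,y) = 3x^2 + 2y^2 + xy
grad_x = 6x + 1y, grad_y = 4y + 1x
Step 1: grad = (-11, 2), (-9/10, 4/5)
Step 2: grad = (-23/5, 23/10), (-11/25, 57/100)
Step 3: grad = (-207/100, 46/25), (-233/1000, 193/500)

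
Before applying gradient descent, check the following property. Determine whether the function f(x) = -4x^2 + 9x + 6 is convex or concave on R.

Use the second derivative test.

f(x) = -4x^2 + 9x + 6
f'(x) = -8x + 9
f''(x) = -8
Since f''(x) = -8 < 0 for all x, f is concave on R.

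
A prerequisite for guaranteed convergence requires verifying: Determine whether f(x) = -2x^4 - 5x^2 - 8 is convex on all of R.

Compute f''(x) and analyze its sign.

f(x) = -2x^4 - 5x^2 - 8
f'(x) = -8x^3 + -10x
f''(x) = -24x^2 + -10
f''(x) = -24x^2 + -10 <= -10 < 0 for all x
Therefore, f is concave on R.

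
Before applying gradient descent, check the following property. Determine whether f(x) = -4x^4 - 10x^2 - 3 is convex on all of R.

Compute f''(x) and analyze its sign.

f(x) = -4x^4 - 10x^2 - 3
f'(x) = -16x^3 + -20x
f''(x) = -48x^2 + -20
f''(x) = -48x^2 + -20 <= -20 < 0 for all x
Therefore, f is concave on R.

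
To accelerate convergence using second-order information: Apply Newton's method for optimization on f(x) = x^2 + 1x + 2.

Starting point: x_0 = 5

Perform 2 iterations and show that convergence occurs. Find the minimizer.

f(x) = x^2 + 1x + 2, f'(x) = 2x + (1), f''(x) = 2
Step 1: f'(5) = 11, x_1 = 5 - 11/2 = -1/2
Step 2: f'(-1/2) = 0, x_2 = -1/2 (converged)
Newton's method converges in 1 step for quadratics.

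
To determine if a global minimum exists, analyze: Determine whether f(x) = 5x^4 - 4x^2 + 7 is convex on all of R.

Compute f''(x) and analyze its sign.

f(x) = 5x^4 - 4x^2 + 7
f'(x) = 20x^3 + -8x
f''(x) = 60x^2 + -8
f''(0) = -8 < 0, so not convex near x = 0
Therefore, f is not globally convex on R.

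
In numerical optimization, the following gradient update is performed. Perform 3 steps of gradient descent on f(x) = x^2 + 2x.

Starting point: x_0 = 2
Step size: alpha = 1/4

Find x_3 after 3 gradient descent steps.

f(x) = x^2 + 2x, f'(x) = 2x + (2)
Step 1: f'(2) = 6, x_1 = 2 - 1/4 * 6 = 1/2
Step 2: f'(1/2) = 3, x_2 = 1/2 - 1/4 * 3 = -1/4
Step 3: f'(-1/4) = 3/2, x_3 = -1/4 - 1/4 * 3/2 = -5/8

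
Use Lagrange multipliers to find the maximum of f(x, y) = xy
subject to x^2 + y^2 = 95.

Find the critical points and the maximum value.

Lagrange conditions: y = 2*lambda*x and x = 2*lambda*y
If x = 0 then y = 0, violating the constraint, so x, y != 0.
Dividing: y/x = x/y => x^2 = y^2 => y = x or y = -x
Constraint: 2x^2 = 95 => x^2 = 95/2 => x = +/-sqrt(95/2)
Critical points: (sqrt(95/2), sqrt(95/2)), (-sqrt(95/2), -sqrt(95/2)), (sqrt(95/2), -sqrt(95/2)), (-sqrt(95/2), sqrt(95/2))
  y = x:  xy = x^2 = 95/2  at (sqrt(95/2), sqrt(95/2)) and (-sqrt(95/2), -sqrt(95/2))
  y = -x: xy = -x^2 = -95/2 at (sqrt(95/2), -sqrt(95/2)) and (-sqrt(95/2), sqrt(95/2))
Maximum xy = 95/2 at (sqrt(95/2), sqrt(95/2)) and (-sqrt(95/2), -sqrt(95/2))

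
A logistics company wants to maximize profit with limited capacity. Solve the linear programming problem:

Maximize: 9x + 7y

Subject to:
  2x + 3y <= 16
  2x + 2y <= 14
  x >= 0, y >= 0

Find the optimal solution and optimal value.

Feasible vertices: (0, 0), (0, 16/3), (5, 2), (7, 0)
Objective 9x + 7y at each:
  (0, 0): 0
  (0, 16/3): 112/3
  (5, 2): 59
  (7, 0): 63
Maximum is 63 at (7, 0).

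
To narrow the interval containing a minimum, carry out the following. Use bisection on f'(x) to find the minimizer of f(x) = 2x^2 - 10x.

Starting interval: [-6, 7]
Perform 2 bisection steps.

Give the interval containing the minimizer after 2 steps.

Finding critical point of f(x) = 2x^2 - 10x using bisection on f'(x) = 4x + -10.
f'(x) = 0 when x = 5/2.
Starting interval: [-6, 7]
Step 1: mid = 1/2, f'(mid) = -8, new interval = [1/2, 7]
Step 2: mid = 15/4, f'(mid) = 5, new interval = [1/2, 15/4]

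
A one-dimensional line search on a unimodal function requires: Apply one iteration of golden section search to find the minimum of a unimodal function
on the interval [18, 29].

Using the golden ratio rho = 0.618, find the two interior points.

Golden section search on [18, 29].
Golden ratio rho = 0.618 (approx).
Interior points:
  x_1 = 18 + (1-0.618)*11 = 22.2020
  x_2 = 18 + 0.618*11 = 24.7980
Compare f(x_1) and f(x_2) to determine which subinterval to keep.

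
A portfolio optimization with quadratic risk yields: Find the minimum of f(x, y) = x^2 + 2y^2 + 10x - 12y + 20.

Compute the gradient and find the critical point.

f(x,y) = x^2 + 2y^2 + 10x - 12y + 20
df/dx = 2x + (10) = 0  =>  x = -5
df/dy = 4y + (-12) = 0  =>  y = 3
f(-5, 3) = 1*(-5)^2 + 2*(3)^2 + 10*(-5) + -12*(3) + 20 = -23
Hessian is diagonal with entries 2, 4 > 0, so this is a minimum.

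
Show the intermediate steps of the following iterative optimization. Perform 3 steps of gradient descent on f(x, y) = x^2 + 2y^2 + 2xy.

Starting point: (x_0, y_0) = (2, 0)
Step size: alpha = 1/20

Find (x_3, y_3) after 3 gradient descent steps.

f(x,y) = x^2 + 2y^2 + 2xy
grad_x = 2x + 2y, grad_y = 4y + 2x
Step 1: grad = (4, 4), (9/5, -1/5)
Step 2: grad = (16/5, 14/5), (41/25, -17/50)
Step 3: grad = (13/5, 48/25), (151/100, -109/250)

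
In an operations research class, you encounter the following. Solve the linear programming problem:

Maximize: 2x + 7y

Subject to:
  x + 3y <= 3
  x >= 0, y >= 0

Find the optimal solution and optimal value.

The feasible region has vertices at [(0, 0), (3, 0), (0, 1)].
Checking objective 2x + 7y at each vertex:
  (0, 0): 2*0 + 7*0 = 0
  (3, 0): 2*3 + 7*0 = 6
  (0, 1): 2*0 + 7*1 = 7
Maximum is 7 at (0, 1).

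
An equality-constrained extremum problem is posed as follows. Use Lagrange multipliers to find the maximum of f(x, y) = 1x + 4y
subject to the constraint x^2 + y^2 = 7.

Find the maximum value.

Set up Lagrange conditions: grad f = lambda * grad g
  1 = 2*lambda*x
  4 = 2*lambda*y
From these: x/y = 1/4, so x = 1t, y = 4t for some t.
Substitute into constraint: (1t)^2 + (4t)^2 = 7
  t^2 * 17 = 7
  t = sqrt(7/17)
Maximum = 1*x + 4*y = (1^2 + 4^2)*t = 17 * sqrt(7/17) = sqrt(119)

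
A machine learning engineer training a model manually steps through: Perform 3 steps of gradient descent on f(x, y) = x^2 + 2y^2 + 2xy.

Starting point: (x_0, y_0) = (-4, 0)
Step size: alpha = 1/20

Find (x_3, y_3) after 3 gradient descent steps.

f(x,y) = x^2 + 2y^2 + 2xy
grad_x = 2x + 2y, grad_y = 4y + 2x
Step 1: grad = (-8, -8), (-18/5, 2/5)
Step 2: grad = (-32/5, -28/5), (-82/25, 17/25)
Step 3: grad = (-26/5, -96/25), (-151/50, 109/125)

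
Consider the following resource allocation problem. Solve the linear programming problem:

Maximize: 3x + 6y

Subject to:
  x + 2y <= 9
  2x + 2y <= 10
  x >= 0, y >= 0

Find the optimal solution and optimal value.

Feasible vertices: (0, 0), (0, 9/2), (1, 4), (5, 0)
Objective 3x + 6y at each:
  (0, 0): 0
  (0, 9/2): 27
  (1, 4): 27
  (5, 0): 15
Maximum is 27 at (0, 9/2).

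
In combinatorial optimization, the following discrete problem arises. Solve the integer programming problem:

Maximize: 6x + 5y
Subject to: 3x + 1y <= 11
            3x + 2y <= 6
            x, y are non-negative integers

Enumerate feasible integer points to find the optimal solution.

Constraint 1: 3x + 1y <= 11
Constraint 2: 3x + 2y <= 6
Feasible x range (need y >= 0): 0 <= x <= min(11/3, 6/3) => x in {0, ..., 2}.
Enumerate feasible integer points row by row (the coefficient of y is 5 > 0, so for each x the largest feasible y gives the best value):
  x = 0: y <= min((11 - 3*0)/1, (6 - 3*0)/2) => y in {0, ..., 3}; best 6*0 + 5*3 = 15
  x = 1: y <= min((11 - 3*1)/1, (6 - 3*1)/2) => y in {0, ..., 1}; best 6*1 + 5*1 = 11
  x = 2: y <= min((11 - 3*2)/1, (6 - 3*2)/2) => y in {0}; best 6*2 + 5*0 = 12
The maximum 6x + 5y = 15 is achieved at x = 0, y = 3.
Check: 3*0 + 1*3 = 3 <= 11 and 3*0 + 2*3 = 6 <= 6.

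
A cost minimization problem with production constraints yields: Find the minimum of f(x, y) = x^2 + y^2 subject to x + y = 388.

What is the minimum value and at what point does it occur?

Substitute y = 388 - x into f(x,y) = x^2 + y^2:
g(x) = x^2 + (388 - x)^2 = 2x^2 - 776x + 150544
g'(x) = 4x - 776 = 0  =>  x = 194
y = 388 - 194 = 194
Minimum value = 194^2 + 194^2 = 75272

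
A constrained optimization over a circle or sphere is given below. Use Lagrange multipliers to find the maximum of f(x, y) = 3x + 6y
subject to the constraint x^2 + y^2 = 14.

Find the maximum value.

Set up Lagrange conditions: grad f = lambda * grad g
  3 = 2*lambda*x
  6 = 2*lambda*y
From these: x/y = 3/6, so x = 3t, y = 6t for some t.
Substitute into constraint: (3t)^2 + (6t)^2 = 14
  t^2 * 45 = 14
  t = sqrt(14/45)
Maximum = 3*x + 6*y = (3^2 + 6^2)*t = 45 * sqrt(14/45) = sqrt(630)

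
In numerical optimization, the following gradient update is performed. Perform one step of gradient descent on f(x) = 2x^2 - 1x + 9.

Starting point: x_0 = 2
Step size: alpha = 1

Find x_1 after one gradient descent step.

f(x) = 2x^2 - 1x + 9
f'(x) = 4x - 1
f'(2) = 4*2 + (-1) = 7
x_1 = x_0 - alpha * f'(x_0) = 2 - 1 * 7 = -5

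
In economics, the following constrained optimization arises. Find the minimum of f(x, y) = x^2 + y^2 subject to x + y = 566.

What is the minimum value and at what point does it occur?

Substitute y = 566 - x into f(x,y) = x^2 + y^2:
g(x) = x^2 + (566 - x)^2 = 2x^2 - 1132x + 320356
g'(x) = 4x - 1132 = 0  =>  x = 283
y = 566 - 283 = 283
Minimum value = 283^2 + 283^2 = 160178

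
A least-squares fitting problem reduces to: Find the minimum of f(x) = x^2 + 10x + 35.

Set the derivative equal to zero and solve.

f(x) = x^2 + 10x + 35
f'(x) = 2x + (10) = 0
x = -10/2 = -5
f(-5) = 10
Since f''(x) = 2 > 0, this is a minimum.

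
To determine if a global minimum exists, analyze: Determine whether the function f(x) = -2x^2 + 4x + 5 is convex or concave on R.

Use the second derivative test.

f(x) = -2x^2 + 4x + 5
f'(x) = -4x + 4
f''(x) = -4
Since f''(x) = -4 < 0 for all x, f is concave on R.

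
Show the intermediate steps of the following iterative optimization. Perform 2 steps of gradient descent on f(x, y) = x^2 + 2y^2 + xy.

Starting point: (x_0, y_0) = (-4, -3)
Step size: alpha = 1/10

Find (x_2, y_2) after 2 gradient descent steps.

f(x,y) = x^2 + 2y^2 + xy
grad_x = 2x + 1y, grad_y = 4y + 1x
Step 1: grad = (-11, -16), (-29/10, -7/5)
Step 2: grad = (-36/5, -17/2), (-109/50, -11/20)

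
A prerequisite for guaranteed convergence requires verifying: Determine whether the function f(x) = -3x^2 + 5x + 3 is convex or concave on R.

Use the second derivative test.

f(x) = -3x^2 + 5x + 3
f'(x) = -6x + 5
f''(x) = -6
Since f''(x) = -6 < 0 for all x, f is concave on R.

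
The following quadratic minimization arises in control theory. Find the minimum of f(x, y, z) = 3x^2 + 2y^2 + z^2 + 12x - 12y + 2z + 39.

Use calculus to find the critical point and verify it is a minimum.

f(x,y,z) = 3x^2 + 2y^2 + z^2 + 12x - 12y + 2z + 39
df/dx = 6x + (12) = 0 => x = -2
df/dy = 4y + (-12) = 0 => y = 3
df/dz = 2z + (2) = 0 => z = -1
f(-2,3,-1) = 3*(-2)^2 + 2*(3)^2 + 1*(-1)^2 + 12*(-2) + -12*(3) + 2*(-1) + 39 = 8
Hessian is diagonal with entries 6, 4, 2 > 0, confirmed minimum.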